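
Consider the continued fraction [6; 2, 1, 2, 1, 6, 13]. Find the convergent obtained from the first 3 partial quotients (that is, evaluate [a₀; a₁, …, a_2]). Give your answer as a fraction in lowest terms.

Start with 1.
2 + 1/(1/1) = 2 + 1/1 = 3/1
6 + 1/(3/1) = 6 + 1/3 = 19/3

19/3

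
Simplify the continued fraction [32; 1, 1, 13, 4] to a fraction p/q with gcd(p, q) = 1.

Build up convergents one term at a time:
a_0 = 32: 32/1
a_1 = 1: 33/1
a_2 = 1: 65/2
a_3 = 13: 878/27
a_4 = 4: 3577/110

3577/110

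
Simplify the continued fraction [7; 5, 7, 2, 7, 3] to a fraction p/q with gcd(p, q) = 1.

12965/1802

Starting at the tail and folding back:
Start with 3.
7 + 1/(3/1) = 7 + 1/3 = 22/3
2 + 1/(22/3) = 2 + 3/22 = 47/22
7 + 1/(47/22) = 7 + 22/47 = 351/47
5 + 1/(351/47) = 5 + 47/351 = 1802/351
7 + 1/(1802/351) = 7 + 351/1802 = 12965/1802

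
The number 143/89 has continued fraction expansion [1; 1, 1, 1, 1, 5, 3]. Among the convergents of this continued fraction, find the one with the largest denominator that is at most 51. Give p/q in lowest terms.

45/28

List convergents until the denominator exceeds the bound:
a_0 = 1: 1/1  (≤ bound)
a_1 = 1: 2/1  (≤ bound)
a_2 = 1: 3/2  (≤ bound)
a_3 = 1: 5/3  (≤ bound)
a_4 = 1: 8/5  (≤ bound)
a_5 = 5: 45/28  (≤ bound)
a_6 = 3: 143/89  (> 51, stop)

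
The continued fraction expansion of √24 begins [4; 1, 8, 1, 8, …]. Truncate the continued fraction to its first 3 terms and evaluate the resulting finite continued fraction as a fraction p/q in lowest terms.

44/9

Build up convergents one term at a time:
a_0 = 4: 4/1
a_1 = 1: 5/1
a_2 = 8: 44/9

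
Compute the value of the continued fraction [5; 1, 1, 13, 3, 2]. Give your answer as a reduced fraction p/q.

1065/193

Starting at the tail and folding back:
Start with 2.
3 + 1/(2/1) = 3 + 1/2 = 7/2
13 + 1/(7/2) = 13 + 2/7 = 93/7
1 + 1/(93/7) = 1 + 7/93 = 100/93
1 + 1/(100/93) = 1 + 93/100 = 193/100
5 + 1/(193/100) = 5 + 100/193 = 1065/193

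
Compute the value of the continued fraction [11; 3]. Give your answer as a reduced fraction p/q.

34/3

Start with 3.
11 + 1/(3/1) = 11 + 1/3 = 34/3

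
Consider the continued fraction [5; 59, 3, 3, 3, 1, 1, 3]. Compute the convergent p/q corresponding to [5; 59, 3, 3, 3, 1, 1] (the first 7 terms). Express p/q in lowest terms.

a_0 = 5: 5/1
a_1 = 59: 296/59
a_2 = 3: 893/178
a_3 = 3: 2975/593
a_4 = 3: 9818/1957
a_5 = 1: 12793/2550
a_6 = 1: 22611/4507

22611/4507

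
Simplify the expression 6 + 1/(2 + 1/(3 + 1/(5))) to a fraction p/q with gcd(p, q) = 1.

Start with 5.
3 + 1/(5/1) = 3 + 1/5 = 16/5
2 + 1/(16/5) = 2 + 5/16 = 37/16
6 + 1/(37/16) = 6 + 16/37 = 238/37

238/37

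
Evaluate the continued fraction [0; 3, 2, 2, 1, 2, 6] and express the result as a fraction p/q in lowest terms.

Work from the innermost term outward:
Start with 6.
2 + 1/(6/1) = 2 + 1/6 = 13/6
1 + 1/(13/6) = 1 + 6/13 = 19/13
2 + 1/(19/13) = 2 + 13/19 = 51/19
2 + 1/(51/19) = 2 + 19/51 = 121/51
3 + 1/(121/51) = 3 + 51/121 = 414/121
0 + 1/(414/121) = 0 + 121/414 = 121/414

121/414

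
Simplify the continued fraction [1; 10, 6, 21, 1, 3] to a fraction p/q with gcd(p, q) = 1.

5873/5347

Start with 3.
1 + 1/(3/1) = 1 + 1/3 = 4/3
21 + 1/(4/3) = 21 + 3/4 = 87/4
6 + 1/(87/4) = 6 + 4/87 = 526/87
10 + 1/(526/87) = 10 + 87/526 = 5347/526
1 + 1/(5347/526) = 1 + 526/5347 = 5873/5347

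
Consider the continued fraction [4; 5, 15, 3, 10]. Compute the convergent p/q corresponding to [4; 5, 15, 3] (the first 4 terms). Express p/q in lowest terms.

Collapse the nested fraction from the inside out:
Start with 3.
15 + 1/(3/1) = 15 + 1/3 = 46/3
5 + 1/(46/3) = 5 + 3/46 = 233/46
4 + 1/(233/46) = 4 + 46/233 = 978/233

978/233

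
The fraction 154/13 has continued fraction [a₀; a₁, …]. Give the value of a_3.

Repeatedly divide and take the remainder:
⌊154/13⌋ = 11, remainder 11
⌊13/11⌋ = 1, remainder 2
⌊11/2⌋ = 5, remainder 1
⌊2/1⌋ = 2, remainder 0

2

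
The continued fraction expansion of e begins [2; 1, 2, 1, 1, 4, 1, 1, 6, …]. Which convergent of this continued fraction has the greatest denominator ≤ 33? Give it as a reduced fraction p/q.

List convergents until the denominator exceeds the bound:
a_0 = 2: 2/1  (≤ bound)
a_1 = 1: 3/1  (≤ bound)
a_2 = 2: 8/3  (≤ bound)
a_3 = 1: 11/4  (≤ bound)
a_4 = 1: 19/7  (≤ bound)
a_5 = 4: 87/32  (≤ bound)
a_6 = 1: 106/39  (> 33, stop)

87/32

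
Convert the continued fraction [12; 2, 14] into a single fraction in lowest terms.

Start with 14.
2 + 1/(14/1) = 2 + 1/14 = 29/14
12 + 1/(29/14) = 12 + 14/29 = 362/29

362/29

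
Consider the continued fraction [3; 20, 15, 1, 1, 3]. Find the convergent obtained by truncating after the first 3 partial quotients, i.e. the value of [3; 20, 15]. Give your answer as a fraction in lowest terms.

918/301

a_0 = 3: 3/1
a_1 = 20: 61/20
a_2 = 15: 918/301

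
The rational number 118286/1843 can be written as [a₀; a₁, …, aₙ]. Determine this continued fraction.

[64; 5, 1, 1, 13, 2, 2, 2]

Run the Euclidean algorithm, recording each quotient:
118286 ÷ 1843 → quotient 64, remainder 334
1843 ÷ 334 → quotient 5, remainder 173
334 ÷ 173 → quotient 1, remainder 161
173 ÷ 161 → quotient 1, remainder 12
161 ÷ 12 → quotient 13, remainder 5
12 ÷ 5 → quotient 2, remainder 2
5 ÷ 2 → quotient 2, remainder 1
2 ÷ 1 → quotient 2, remainder 0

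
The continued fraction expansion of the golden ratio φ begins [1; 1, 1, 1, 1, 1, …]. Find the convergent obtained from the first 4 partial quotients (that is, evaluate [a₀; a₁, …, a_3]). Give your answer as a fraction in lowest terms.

Start with 1.
1 + 1/(1/1) = 1 + 1/1 = 2/1
1 + 1/(2/1) = 1 + 1/2 = 3/2
1 + 1/(3/2) = 1 + 2/3 = 5/3

5/3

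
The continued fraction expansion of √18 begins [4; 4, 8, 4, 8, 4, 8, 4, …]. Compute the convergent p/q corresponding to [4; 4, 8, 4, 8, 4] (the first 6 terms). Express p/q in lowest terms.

Use the convergent recurrence hₖ = aₖ·hₖ₋₁ + hₖ₋₂ (and likewise for the denominators kₖ):
a_0 = 4: 4/1
a_1 = 4: 17/4
a_2 = 8: 140/33
a_3 = 4: 577/136
a_4 = 8: 4756/1121
a_5 = 4: 19601/4620

19601/4620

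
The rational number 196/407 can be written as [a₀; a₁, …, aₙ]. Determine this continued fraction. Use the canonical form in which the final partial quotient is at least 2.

[0; 2, 13, 15]

Repeatedly divide and take the remainder:
⌊196/407⌋ = 0, remainder 196
⌊407/196⌋ = 2, remainder 15
⌊196/15⌋ = 13, remainder 1
⌊15/1⌋ = 15, remainder 0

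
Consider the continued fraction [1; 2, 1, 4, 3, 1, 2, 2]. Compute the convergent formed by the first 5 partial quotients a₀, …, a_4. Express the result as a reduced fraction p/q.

Work from the innermost term outward:
Start with 3.
4 + 1/(3/1) = 4 + 1/3 = 13/3
1 + 1/(13/3) = 1 + 3/13 = 16/13
2 + 1/(16/13) = 2 + 13/16 = 45/16
1 + 1/(45/16) = 1 + 16/45 = 61/45

61/45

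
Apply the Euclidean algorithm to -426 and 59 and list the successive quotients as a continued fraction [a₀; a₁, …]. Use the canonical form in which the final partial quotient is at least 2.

[-8; 1, 3, 1, 1, 6]

-426 ÷ 59 → quotient -8, remainder 46
59 ÷ 46 → quotient 1, remainder 13
46 ÷ 13 → quotient 3, remainder 7
13 ÷ 7 → quotient 1, remainder 6
7 ÷ 6 → quotient 1, remainder 1
6 ÷ 1 → quotient 6, remainder 0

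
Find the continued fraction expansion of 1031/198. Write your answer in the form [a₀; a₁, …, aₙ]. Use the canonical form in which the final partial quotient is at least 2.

Repeatedly divide and take the remainder:
1031 = 5·198 + 41, so a_0 = 5
198 = 4·41 + 34, so a_1 = 4
41 = 1·34 + 7, so a_2 = 1
34 = 4·7 + 6, so a_3 = 4
7 = 1·6 + 1, so a_4 = 1
6 = 6·1 + 0, so a_5 = 6

[5; 4, 1, 4, 1, 6]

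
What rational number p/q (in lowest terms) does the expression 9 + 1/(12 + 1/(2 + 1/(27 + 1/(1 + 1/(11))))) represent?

a_0 = 9: 9/1
a_1 = 12: 109/12
a_2 = 2: 227/25
a_3 = 27: 6238/687
a_4 = 1: 6465/712
a_5 = 11: 77353/8519

77353/8519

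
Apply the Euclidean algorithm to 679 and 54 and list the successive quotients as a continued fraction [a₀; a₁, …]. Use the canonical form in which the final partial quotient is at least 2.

[12; 1, 1, 2, 1, 7]

679 = 12·54 + 31, so a_0 = 12
54 = 1·31 + 23, so a_1 = 1
31 = 1·23 + 8, so a_2 = 1
23 = 2·8 + 7, so a_3 = 2
8 = 1·7 + 1, so a_4 = 1
7 = 7·1 + 0, so a_5 = 7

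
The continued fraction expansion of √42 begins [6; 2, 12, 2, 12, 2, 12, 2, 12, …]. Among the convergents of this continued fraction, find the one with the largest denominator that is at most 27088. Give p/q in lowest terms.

List convergents until the denominator exceeds the bound:
a_0 = 6: 6/1  (≤ bound)
a_1 = 2: 13/2  (≤ bound)
a_2 = 12: 162/25  (≤ bound)
a_3 = 2: 337/52  (≤ bound)
a_4 = 12: 4206/649  (≤ bound)
a_5 = 2: 8749/1350  (≤ bound)
a_6 = 12: 109194/16849  (≤ bound)
a_7 = 2: 227137/35048  (> 27088, stop)

109194/16849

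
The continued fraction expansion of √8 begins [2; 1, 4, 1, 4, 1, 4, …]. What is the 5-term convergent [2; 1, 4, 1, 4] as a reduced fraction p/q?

Start with 4.
1 + 1/(4/1) = 1 + 1/4 = 5/4
4 + 1/(5/4) = 4 + 4/5 = 24/5
1 + 1/(24/5) = 1 + 5/24 = 29/24
2 + 1/(29/24) = 2 + 24/29 = 82/29

82/29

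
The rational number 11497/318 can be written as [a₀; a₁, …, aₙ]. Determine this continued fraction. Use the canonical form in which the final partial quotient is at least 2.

[36; 6, 2, 24]

Run the Euclidean algorithm, recording each quotient:
⌊11497/318⌋ = 36, remainder 49
⌊318/49⌋ = 6, remainder 24
⌊49/24⌋ = 2, remainder 1
⌊24/1⌋ = 24, remainder 0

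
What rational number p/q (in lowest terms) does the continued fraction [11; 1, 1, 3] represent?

81/7

Compute successive convergents:
a_0 = 11: 11/1
a_1 = 1: 12/1
a_2 = 1: 23/2
a_3 = 3: 81/7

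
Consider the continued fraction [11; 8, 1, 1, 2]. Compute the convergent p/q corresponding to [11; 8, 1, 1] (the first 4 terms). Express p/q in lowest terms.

189/17

Starting at the tail and folding back:
Start with 1.
1 + 1/(1/1) = 1 + 1/1 = 2/1
8 + 1/(2/1) = 8 + 1/2 = 17/2
11 + 1/(17/2) = 11 + 2/17 = 189/17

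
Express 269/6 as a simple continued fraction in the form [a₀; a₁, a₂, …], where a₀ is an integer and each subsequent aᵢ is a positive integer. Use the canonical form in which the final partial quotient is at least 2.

269 ÷ 6 → quotient 44, remainder 5
6 ÷ 5 → quotient 1, remainder 1
5 ÷ 1 → quotient 5, remainder 0

[44; 1, 5]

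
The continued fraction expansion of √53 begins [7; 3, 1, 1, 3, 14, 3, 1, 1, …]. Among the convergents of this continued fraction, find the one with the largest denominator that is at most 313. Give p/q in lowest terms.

a_0 = 7: 7/1  (≤ bound)
a_1 = 3: 22/3  (≤ bound)
a_2 = 1: 29/4  (≤ bound)
a_3 = 1: 51/7  (≤ bound)
a_4 = 3: 182/25  (≤ bound)
a_5 = 14: 2599/357  (> 313, stop)

182/25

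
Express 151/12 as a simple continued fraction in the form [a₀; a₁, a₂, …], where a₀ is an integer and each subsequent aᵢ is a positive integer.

[12; 1, 1, 2, 2]

⌊151/12⌋ = 12, remainder 7
⌊12/7⌋ = 1, remainder 5
⌊7/5⌋ = 1, remainder 2
⌊5/2⌋ = 2, remainder 1
⌊2/1⌋ = 2, remainder 0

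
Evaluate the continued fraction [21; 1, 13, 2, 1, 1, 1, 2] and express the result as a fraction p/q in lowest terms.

6623/302

a_0 = 21: 21/1
a_1 = 1: 22/1
a_2 = 13: 307/14
a_3 = 2: 636/29
a_4 = 1: 943/43
a_5 = 1: 1579/72
a_6 = 1: 2522/115
a_7 = 2: 6623/302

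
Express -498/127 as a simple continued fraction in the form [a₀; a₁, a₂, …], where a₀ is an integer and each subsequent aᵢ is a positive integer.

[-4; 12, 1, 2, 3]

-498 = -4·127 + 10, so a_0 = -4
127 = 12·10 + 7, so a_1 = 12
10 = 1·7 + 3, so a_2 = 1
7 = 2·3 + 1, so a_3 = 2
3 = 3·1 + 0, so a_4 = 3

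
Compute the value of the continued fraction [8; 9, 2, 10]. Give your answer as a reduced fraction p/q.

Collapse the nested fraction from the inside out:
Start with 10.
2 + 1/(10/1) = 2 + 1/10 = 21/10
9 + 1/(21/10) = 9 + 10/21 = 199/21
8 + 1/(199/21) = 8 + 21/199 = 1613/199

1613/199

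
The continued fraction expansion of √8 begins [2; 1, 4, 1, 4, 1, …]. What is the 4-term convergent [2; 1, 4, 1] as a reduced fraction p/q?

17/6

Starting at the tail and folding back:
Start with 1.
4 + 1/(1/1) = 4 + 1/1 = 5/1
1 + 1/(5/1) = 1 + 1/5 = 6/5
2 + 1/(6/5) = 2 + 5/6 = 17/6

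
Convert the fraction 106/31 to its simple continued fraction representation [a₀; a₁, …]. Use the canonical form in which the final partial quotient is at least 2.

Apply division with remainder until the remainder is 0:
106 ÷ 31 → quotient 3, remainder 13
31 ÷ 13 → quotient 2, remainder 5
13 ÷ 5 → quotient 2, remainder 3
5 ÷ 3 → quotient 1, remainder 2
3 ÷ 2 → quotient 1, remainder 1
2 ÷ 1 → quotient 2, remainder 0

[3; 2, 2, 1, 1, 2]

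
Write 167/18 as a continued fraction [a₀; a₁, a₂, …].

[9; 3, 1, 1, 2]

Apply division with remainder until the remainder is 0:
167 = 9·18 + 5, so a_0 = 9
18 = 3·5 + 3, so a_1 = 3
5 = 1·3 + 2, so a_2 = 1
3 = 1·2 + 1, so a_3 = 1
2 = 2·1 + 0, so a_4 = 2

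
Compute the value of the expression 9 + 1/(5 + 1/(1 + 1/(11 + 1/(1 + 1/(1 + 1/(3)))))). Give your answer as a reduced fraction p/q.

4777/521

Build up convergents one term at a time:
a_0 = 9: 9/1
a_1 = 5: 46/5
a_2 = 1: 55/6
a_3 = 11: 651/71
a_4 = 1: 706/77
a_5 = 1: 1357/148
a_6 = 3: 4777/521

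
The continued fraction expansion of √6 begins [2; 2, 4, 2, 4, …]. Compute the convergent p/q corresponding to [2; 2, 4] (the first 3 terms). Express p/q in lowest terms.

Start with 4.
2 + 1/(4/1) = 2 + 1/4 = 9/4
2 + 1/(9/4) = 2 + 4/9 = 22/9

22/9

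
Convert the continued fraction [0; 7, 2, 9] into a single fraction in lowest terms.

19/142

Compute successive convergents:
a_0 = 0: 0/1
a_1 = 7: 1/7
a_2 = 2: 2/15
a_3 = 9: 19/142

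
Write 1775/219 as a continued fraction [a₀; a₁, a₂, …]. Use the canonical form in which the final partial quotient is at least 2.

[8; 9, 1, 1, 11]

Apply division with remainder until the remainder is 0:
⌊1775/219⌋ = 8, remainder 23
⌊219/23⌋ = 9, remainder 12
⌊23/12⌋ = 1, remainder 11
⌊12/11⌋ = 1, remainder 1
⌊11/1⌋ = 11, remainder 0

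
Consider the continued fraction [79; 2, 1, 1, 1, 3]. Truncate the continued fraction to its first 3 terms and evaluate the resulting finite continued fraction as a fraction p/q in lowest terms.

Start with 1.
2 + 1/(1/1) = 2 + 1/1 = 3/1
79 + 1/(3/1) = 79 + 1/3 = 238/3

238/3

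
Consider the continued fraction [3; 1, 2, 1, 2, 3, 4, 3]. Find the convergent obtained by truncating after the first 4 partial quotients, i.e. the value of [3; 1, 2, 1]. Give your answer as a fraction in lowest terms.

15/4

Start with 1.
2 + 1/(1/1) = 2 + 1/1 = 3/1
1 + 1/(3/1) = 1 + 1/3 = 4/3
3 + 1/(4/3) = 3 + 3/4 = 15/4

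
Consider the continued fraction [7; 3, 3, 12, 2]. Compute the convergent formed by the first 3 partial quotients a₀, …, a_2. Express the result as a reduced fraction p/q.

73/10

Start with 3.
3 + 1/(3/1) = 3 + 1/3 = 10/3
7 + 1/(10/3) = 7 + 3/10 = 73/10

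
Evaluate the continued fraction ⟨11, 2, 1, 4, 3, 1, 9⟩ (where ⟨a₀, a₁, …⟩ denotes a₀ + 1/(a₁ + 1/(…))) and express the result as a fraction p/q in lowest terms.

6541/576

Work from the innermost term outward:
Start with 9.
1 + 1/(9/1) = 1 + 1/9 = 10/9
3 + 1/(10/9) = 3 + 9/10 = 39/10
4 + 1/(39/10) = 4 + 10/39 = 166/39
1 + 1/(166/39) = 1 + 39/166 = 205/166
2 + 1/(205/166) = 2 + 166/205 = 576/205
11 + 1/(576/205) = 11 + 205/576 = 6541/576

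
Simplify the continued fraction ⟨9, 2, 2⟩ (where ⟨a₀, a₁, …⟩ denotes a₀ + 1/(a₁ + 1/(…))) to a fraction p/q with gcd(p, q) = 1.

Start with 2.
2 + 1/(2/1) = 2 + 1/2 = 5/2
9 + 1/(5/2) = 9 + 2/5 = 47/5

47/5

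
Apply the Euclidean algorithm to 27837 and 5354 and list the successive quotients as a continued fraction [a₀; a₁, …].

[5; 5, 56, 6, 3]

Run the Euclidean algorithm, recording each quotient:
⌊27837/5354⌋ = 5, remainder 1067
⌊5354/1067⌋ = 5, remainder 19
⌊1067/19⌋ = 56, remainder 3
⌊19/3⌋ = 6, remainder 1
⌊3/1⌋ = 3, remainder 0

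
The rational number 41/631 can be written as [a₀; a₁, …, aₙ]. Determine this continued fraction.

Repeatedly divide and take the remainder:
⌊41/631⌋ = 0, remainder 41
⌊631/41⌋ = 15, remainder 16
⌊41/16⌋ = 2, remainder 9
⌊16/9⌋ = 1, remainder 7
⌊9/7⌋ = 1, remainder 2
⌊7/2⌋ = 3, remainder 1
⌊2/1⌋ = 2, remainder 0

[0; 15, 2, 1, 1, 3, 2]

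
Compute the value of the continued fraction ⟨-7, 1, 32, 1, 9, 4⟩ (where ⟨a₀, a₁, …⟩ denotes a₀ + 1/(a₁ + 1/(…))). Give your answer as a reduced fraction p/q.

Start with 4.
9 + 1/(4/1) = 9 + 1/4 = 37/4
1 + 1/(37/4) = 1 + 4/37 = 41/37
32 + 1/(41/37) = 32 + 37/41 = 1349/41
1 + 1/(1349/41) = 1 + 41/1349 = 1390/1349
-7 + 1/(1390/1349) = -7 + 1349/1390 = -8381/1390

-8381/1390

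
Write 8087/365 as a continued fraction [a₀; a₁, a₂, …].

[22; 6, 2, 2, 11]

Repeatedly divide and take the remainder:
⌊8087/365⌋ = 22, remainder 57
⌊365/57⌋ = 6, remainder 23
⌊57/23⌋ = 2, remainder 11
⌊23/11⌋ = 2, remainder 1
⌊11/1⌋ = 11, remainder 0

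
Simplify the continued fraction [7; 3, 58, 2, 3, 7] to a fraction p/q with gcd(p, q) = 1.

Use the convergent recurrence hₖ = aₖ·hₖ₋₁ + hₖ₋₂ (and likewise for the denominators kₖ):
a_0 = 7: 7/1
a_1 = 3: 22/3
a_2 = 58: 1283/175
a_3 = 2: 2588/353
a_4 = 3: 9047/1234
a_5 = 7: 65917/8991

65917/8991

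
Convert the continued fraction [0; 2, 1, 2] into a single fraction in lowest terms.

3/8

Start with 2.
1 + 1/(2/1) = 1 + 1/2 = 3/2
2 + 1/(3/2) = 2 + 2/3 = 8/3
0 + 1/(8/3) = 0 + 3/8 = 3/8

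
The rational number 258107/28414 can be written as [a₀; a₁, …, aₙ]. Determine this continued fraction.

[9; 11, 1, 14, 14, 2, 1, 3]

Run the Euclidean algorithm, recording each quotient:
⌊258107/28414⌋ = 9, remainder 2381
⌊28414/2381⌋ = 11, remainder 2223
⌊2381/2223⌋ = 1, remainder 158
⌊2223/158⌋ = 14, remainder 11
⌊158/11⌋ = 14, remainder 4
⌊11/4⌋ = 2, remainder 3
⌊4/3⌋ = 1, remainder 1
⌊3/1⌋ = 3, remainder 0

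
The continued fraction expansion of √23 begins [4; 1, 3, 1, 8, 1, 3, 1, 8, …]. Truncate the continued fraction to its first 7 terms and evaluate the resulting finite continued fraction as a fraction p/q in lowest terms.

a_0 = 4: 4/1
a_1 = 1: 5/1
a_2 = 3: 19/4
a_3 = 1: 24/5
a_4 = 8: 211/44
a_5 = 1: 235/49
a_6 = 3: 916/191

916/191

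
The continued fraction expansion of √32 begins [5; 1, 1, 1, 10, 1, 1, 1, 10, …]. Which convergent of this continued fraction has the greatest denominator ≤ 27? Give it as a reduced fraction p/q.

a_0 = 5: 5/1  (≤ bound)
a_1 = 1: 6/1  (≤ bound)
a_2 = 1: 11/2  (≤ bound)
a_3 = 1: 17/3  (≤ bound)
a_4 = 10: 181/32  (> 27, stop)

17/3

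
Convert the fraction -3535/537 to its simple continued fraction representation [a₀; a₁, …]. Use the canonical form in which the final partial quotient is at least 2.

[-7; 2, 2, 1, 1, 14, 3]

Apply division with remainder until the remainder is 0:
⌊-3535/537⌋ = -7, remainder 224
⌊537/224⌋ = 2, remainder 89
⌊224/89⌋ = 2, remainder 46
⌊89/46⌋ = 1, remainder 43
⌊46/43⌋ = 1, remainder 3
⌊43/3⌋ = 14, remainder 1
⌊3/1⌋ = 3, remainder 0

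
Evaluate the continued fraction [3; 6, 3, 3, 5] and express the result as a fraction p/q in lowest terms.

Build up convergents one term at a time:
a_0 = 3: 3/1
a_1 = 6: 19/6
a_2 = 3: 60/19
a_3 = 3: 199/63
a_4 = 5: 1055/334

1055/334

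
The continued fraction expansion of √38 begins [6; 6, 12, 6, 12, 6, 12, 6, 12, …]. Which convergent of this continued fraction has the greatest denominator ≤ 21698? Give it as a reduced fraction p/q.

33294/5401

a_0 = 6: 6/1  (≤ bound)
a_1 = 6: 37/6  (≤ bound)
a_2 = 12: 450/73  (≤ bound)
a_3 = 6: 2737/444  (≤ bound)
a_4 = 12: 33294/5401  (≤ bound)
a_5 = 6: 202501/32850  (> 21698, stop)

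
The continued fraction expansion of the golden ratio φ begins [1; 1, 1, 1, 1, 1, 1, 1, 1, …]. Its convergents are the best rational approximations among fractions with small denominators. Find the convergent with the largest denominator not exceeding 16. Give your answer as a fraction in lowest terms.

21/13

a_0 = 1: 1/1  (≤ bound)
a_1 = 1: 2/1  (≤ bound)
a_2 = 1: 3/2  (≤ bound)
a_3 = 1: 5/3  (≤ bound)
a_4 = 1: 8/5  (≤ bound)
a_5 = 1: 13/8  (≤ bound)
a_6 = 1: 21/13  (≤ bound)
a_7 = 1: 34/21  (> 16, stop)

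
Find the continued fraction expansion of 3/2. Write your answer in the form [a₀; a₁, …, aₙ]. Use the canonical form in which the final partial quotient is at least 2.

3 = 1·2 + 1, so a_0 = 1
2 = 2·1 + 0, so a_1 = 2

[1; 2]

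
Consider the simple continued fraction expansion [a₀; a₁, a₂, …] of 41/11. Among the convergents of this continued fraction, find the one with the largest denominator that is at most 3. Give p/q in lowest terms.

11/3

List convergents until the denominator exceeds the bound:
a_0 = 3: 3/1  (≤ bound)
a_1 = 1: 4/1  (≤ bound)
a_2 = 2: 11/3  (≤ bound)
a_3 = 1: 15/4  (> 3, stop)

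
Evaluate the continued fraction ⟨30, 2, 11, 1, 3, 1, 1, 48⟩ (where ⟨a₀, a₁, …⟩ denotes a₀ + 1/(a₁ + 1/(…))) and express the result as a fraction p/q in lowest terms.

a_0 = 30: 30/1
a_1 = 2: 61/2
a_2 = 11: 701/23
a_3 = 1: 762/25
a_4 = 3: 2987/98
a_5 = 1: 3749/123
a_6 = 1: 6736/221
a_7 = 48: 327077/10731

327077/10731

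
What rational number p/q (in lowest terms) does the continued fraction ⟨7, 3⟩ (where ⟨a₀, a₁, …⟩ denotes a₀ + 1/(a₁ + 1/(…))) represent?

Start with 3.
7 + 1/(3/1) = 7 + 1/3 = 22/3

22/3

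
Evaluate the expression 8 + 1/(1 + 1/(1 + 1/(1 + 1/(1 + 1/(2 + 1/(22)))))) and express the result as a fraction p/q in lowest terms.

2507/291

a_0 = 8: 8/1
a_1 = 1: 9/1
a_2 = 1: 17/2
a_3 = 1: 26/3
a_4 = 1: 43/5
a_5 = 2: 112/13
a_6 = 22: 2507/291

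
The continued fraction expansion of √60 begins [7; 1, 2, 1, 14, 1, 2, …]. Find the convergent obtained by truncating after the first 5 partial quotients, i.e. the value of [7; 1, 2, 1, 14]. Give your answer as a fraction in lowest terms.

457/59

Use the convergent recurrence hₖ = aₖ·hₖ₋₁ + hₖ₋₂ (and likewise for the denominators kₖ):
a_0 = 7: 7/1
a_1 = 1: 8/1
a_2 = 2: 23/3
a_3 = 1: 31/4
a_4 = 14: 457/59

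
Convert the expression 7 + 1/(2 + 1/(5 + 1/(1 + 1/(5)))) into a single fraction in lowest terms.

567/76

Start with 5.
1 + 1/(5/1) = 1 + 1/5 = 6/5
5 + 1/(6/5) = 5 + 5/6 = 35/6
2 + 1/(35/6) = 2 + 6/35 = 76/35
7 + 1/(76/35) = 7 + 35/76 = 567/76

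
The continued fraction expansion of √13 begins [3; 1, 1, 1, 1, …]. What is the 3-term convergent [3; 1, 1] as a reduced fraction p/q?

Compute successive convergents:
a_0 = 3: 3/1
a_1 = 1: 4/1
a_2 = 1: 7/2

7/2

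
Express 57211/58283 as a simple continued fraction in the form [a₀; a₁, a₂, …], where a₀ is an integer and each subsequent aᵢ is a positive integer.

[0; 1, 53, 2, 1, 2, 2, 56]

57211 ÷ 58283 → quotient 0, remainder 57211
58283 ÷ 57211 → quotient 1, remainder 1072
57211 ÷ 1072 → quotient 53, remainder 395
1072 ÷ 395 → quotient 2, remainder 282
395 ÷ 282 → quotient 1, remainder 113
282 ÷ 113 → quotient 2, remainder 56
113 ÷ 56 → quotient 2, remainder 1
56 ÷ 1 → quotient 56, remainder 0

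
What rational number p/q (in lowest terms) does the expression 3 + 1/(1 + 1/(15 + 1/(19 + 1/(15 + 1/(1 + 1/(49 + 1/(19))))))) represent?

18311510/4650301

Start with 19.
49 + 1/(19/1) = 49 + 1/19 = 932/19
1 + 1/(932/19) = 1 + 19/932 = 951/932
15 + 1/(951/932) = 15 + 932/951 = 15197/951
19 + 1/(15197/951) = 19 + 951/15197 = 289694/15197
15 + 1/(289694/15197) = 15 + 15197/289694 = 4360607/289694
1 + 1/(4360607/289694) = 1 + 289694/4360607 = 4650301/4360607
3 + 1/(4650301/4360607) = 3 + 4360607/4650301 = 18311510/4650301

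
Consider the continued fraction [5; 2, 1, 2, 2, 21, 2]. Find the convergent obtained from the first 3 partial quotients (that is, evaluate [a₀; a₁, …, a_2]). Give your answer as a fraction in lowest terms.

16/3

Work from the innermost term outward:
Start with 1.
2 + 1/(1/1) = 2 + 1/1 = 3/1
5 + 1/(3/1) = 5 + 1/3 = 16/3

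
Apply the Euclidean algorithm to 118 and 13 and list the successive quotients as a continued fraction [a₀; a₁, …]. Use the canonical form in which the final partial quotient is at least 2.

[9; 13]

118 = 9·13 + 1, so a_0 = 9
13 = 13·1 + 0, so a_1 = 13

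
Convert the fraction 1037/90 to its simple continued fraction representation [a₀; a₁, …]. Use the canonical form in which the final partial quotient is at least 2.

Run the Euclidean algorithm, recording each quotient:
1037 = 11·90 + 47, so a_0 = 11
90 = 1·47 + 43, so a_1 = 1
47 = 1·43 + 4, so a_2 = 1
43 = 10·4 + 3, so a_3 = 10
4 = 1·3 + 1, so a_4 = 1
3 = 3·1 + 0, so a_5 = 3

[11; 1, 1, 10, 1, 3]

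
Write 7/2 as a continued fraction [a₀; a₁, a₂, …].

[3; 2]

7 = 3·2 + 1, so a_0 = 3
2 = 2·1 + 0, so a_1 = 2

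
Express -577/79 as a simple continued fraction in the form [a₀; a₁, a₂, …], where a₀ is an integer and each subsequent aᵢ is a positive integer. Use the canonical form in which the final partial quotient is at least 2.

[-8; 1, 2, 3, 2, 3]

⌊-577/79⌋ = -8, remainder 55
⌊79/55⌋ = 1, remainder 24
⌊55/24⌋ = 2, remainder 7
⌊24/7⌋ = 3, remainder 3
⌊7/3⌋ = 2, remainder 1
⌊3/1⌋ = 3, remainder 0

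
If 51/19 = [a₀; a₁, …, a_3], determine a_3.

⌊51/19⌋ = 2, remainder 13
⌊19/13⌋ = 1, remainder 6
⌊13/6⌋ = 2, remainder 1
⌊6/1⌋ = 6, remainder 0

6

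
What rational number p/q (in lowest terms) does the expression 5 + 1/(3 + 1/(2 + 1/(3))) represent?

a_0 = 5: 5/1
a_1 = 3: 16/3
a_2 = 2: 37/7
a_3 = 3: 127/24

127/24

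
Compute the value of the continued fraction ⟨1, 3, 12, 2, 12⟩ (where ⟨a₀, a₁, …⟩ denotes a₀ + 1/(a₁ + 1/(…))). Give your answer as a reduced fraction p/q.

a_0 = 1: 1/1
a_1 = 3: 4/3
a_2 = 12: 49/37
a_3 = 2: 102/77
a_4 = 12: 1273/961

1273/961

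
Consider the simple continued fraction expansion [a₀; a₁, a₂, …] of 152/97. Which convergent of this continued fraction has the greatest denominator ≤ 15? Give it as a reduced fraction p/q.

List convergents until the denominator exceeds the bound:
a_0 = 1: 1/1  (≤ bound)
a_1 = 1: 2/1  (≤ bound)
a_2 = 1: 3/2  (≤ bound)
a_3 = 3: 11/7  (≤ bound)
a_4 = 4: 47/30  (> 15, stop)

11/7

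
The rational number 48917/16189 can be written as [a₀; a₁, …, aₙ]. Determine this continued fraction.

[3; 46, 3, 1, 13, 1, 5]

⌊48917/16189⌋ = 3, remainder 350
⌊16189/350⌋ = 46, remainder 89
⌊350/89⌋ = 3, remainder 83
⌊89/83⌋ = 1, remainder 6
⌊83/6⌋ = 13, remainder 5
⌊6/5⌋ = 1, remainder 1
⌊5/1⌋ = 5, remainder 0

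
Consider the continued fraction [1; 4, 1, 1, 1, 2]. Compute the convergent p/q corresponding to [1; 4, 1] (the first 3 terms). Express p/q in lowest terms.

a_0 = 1: 1/1
a_1 = 4: 5/4
a_2 = 1: 6/5

6/5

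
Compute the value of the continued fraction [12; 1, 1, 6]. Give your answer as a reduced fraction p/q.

Start with 6.
1 + 1/(6/1) = 1 + 1/6 = 7/6
1 + 1/(7/6) = 1 + 6/7 = 13/7
12 + 1/(13/7) = 12 + 7/13 = 163/13

163/13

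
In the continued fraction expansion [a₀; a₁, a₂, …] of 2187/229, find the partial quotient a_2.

Run the Euclidean algorithm, recording each quotient:
2187 ÷ 229 → quotient 9, remainder 126
229 ÷ 126 → quotient 1, remainder 103
126 ÷ 103 → quotient 1, remainder 23

1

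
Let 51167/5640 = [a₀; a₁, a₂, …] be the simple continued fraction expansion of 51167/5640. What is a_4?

51167 = 9·5640 + 407, so a_0 = 9
5640 = 13·407 + 349, so a_1 = 13
407 = 1·349 + 58, so a_2 = 1
349 = 6·58 + 1, so a_3 = 6
58 = 58·1 + 0, so a_4 = 58

58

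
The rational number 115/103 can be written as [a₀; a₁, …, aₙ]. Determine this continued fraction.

[1; 8, 1, 1, 2, 2]

115 = 1·103 + 12, so a_0 = 1
103 = 8·12 + 7, so a_1 = 8
12 = 1·7 + 5, so a_2 = 1
7 = 1·5 + 2, so a_3 = 1
5 = 2·2 + 1, so a_4 = 2
2 = 2·1 + 0, so a_5 = 2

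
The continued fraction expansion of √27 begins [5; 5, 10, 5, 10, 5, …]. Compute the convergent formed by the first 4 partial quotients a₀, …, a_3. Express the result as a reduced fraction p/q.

1351/260

a_0 = 5: 5/1
a_1 = 5: 26/5
a_2 = 10: 265/51
a_3 = 5: 1351/260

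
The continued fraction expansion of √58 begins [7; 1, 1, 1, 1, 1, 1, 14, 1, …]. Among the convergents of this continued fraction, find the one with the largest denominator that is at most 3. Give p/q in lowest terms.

23/3

a_0 = 7: 7/1  (≤ bound)
a_1 = 1: 8/1  (≤ bound)
a_2 = 1: 15/2  (≤ bound)
a_3 = 1: 23/3  (≤ bound)
a_4 = 1: 38/5  (> 3, stop)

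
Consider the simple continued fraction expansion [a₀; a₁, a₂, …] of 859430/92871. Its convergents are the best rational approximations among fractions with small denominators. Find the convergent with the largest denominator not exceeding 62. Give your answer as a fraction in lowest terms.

546/59

List convergents until the denominator exceeds the bound:
a_0 = 9: 9/1  (≤ bound)
a_1 = 3: 28/3  (≤ bound)
a_2 = 1: 37/4  (≤ bound)
a_3 = 14: 546/59  (≤ bound)
a_4 = 1: 583/63  (> 62, stop)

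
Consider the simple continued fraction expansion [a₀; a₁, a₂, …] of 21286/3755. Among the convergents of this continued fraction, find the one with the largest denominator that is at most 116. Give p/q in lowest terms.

a_0 = 5: 5/1  (≤ bound)
a_1 = 1: 6/1  (≤ bound)
a_2 = 2: 17/3  (≤ bound)
a_3 = 54: 924/163  (> 116, stop)

17/3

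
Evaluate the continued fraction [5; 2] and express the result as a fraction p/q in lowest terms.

Build up convergents one term at a time:
a_0 = 5: 5/1
a_1 = 2: 11/2

11/2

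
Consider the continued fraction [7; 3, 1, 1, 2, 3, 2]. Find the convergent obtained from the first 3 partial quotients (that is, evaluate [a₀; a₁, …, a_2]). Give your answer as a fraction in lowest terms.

29/4

a_0 = 7: 7/1
a_1 = 3: 22/3
a_2 = 1: 29/4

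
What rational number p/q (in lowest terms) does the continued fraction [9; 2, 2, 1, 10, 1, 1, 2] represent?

a_0 = 9: 9/1
a_1 = 2: 19/2
a_2 = 2: 47/5
a_3 = 1: 66/7
a_4 = 10: 707/75
a_5 = 1: 773/82
a_6 = 1: 1480/157
a_7 = 2: 3733/396

3733/396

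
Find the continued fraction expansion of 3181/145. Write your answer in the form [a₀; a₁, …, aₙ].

[21; 1, 15, 9]

3181 ÷ 145 → quotient 21, remainder 136
145 ÷ 136 → quotient 1, remainder 9
136 ÷ 9 → quotient 15, remainder 1
9 ÷ 1 → quotient 9, remainder 0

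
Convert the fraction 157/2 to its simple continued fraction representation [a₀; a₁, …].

[78; 2]

157 = 78·2 + 1, so a_0 = 78
2 = 2·1 + 0, so a_1 = 2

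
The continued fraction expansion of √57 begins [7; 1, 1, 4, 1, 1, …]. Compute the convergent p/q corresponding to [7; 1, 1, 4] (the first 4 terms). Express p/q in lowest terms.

68/9

a_0 = 7: 7/1
a_1 = 1: 8/1
a_2 = 1: 15/2
a_3 = 4: 68/9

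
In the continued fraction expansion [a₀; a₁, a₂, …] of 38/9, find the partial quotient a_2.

Repeatedly divide and take the remainder:
⌊38/9⌋ = 4, remainder 2
⌊9/2⌋ = 4, remainder 1
⌊2/1⌋ = 2, remainder 0

2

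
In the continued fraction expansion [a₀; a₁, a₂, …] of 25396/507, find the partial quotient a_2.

25396 = 50·507 + 46, so a_0 = 50
507 = 11·46 + 1, so a_1 = 11
46 = 46·1 + 0, so a_2 = 46

46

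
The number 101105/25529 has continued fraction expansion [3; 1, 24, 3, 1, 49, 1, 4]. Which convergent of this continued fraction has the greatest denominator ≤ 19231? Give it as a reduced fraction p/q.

a_0 = 3: 3/1  (≤ bound)
a_1 = 1: 4/1  (≤ bound)
a_2 = 24: 99/25  (≤ bound)
a_3 = 3: 301/76  (≤ bound)
a_4 = 1: 400/101  (≤ bound)
a_5 = 49: 19901/5025  (≤ bound)
a_6 = 1: 20301/5126  (≤ bound)
a_7 = 4: 101105/25529  (> 19231, stop)

20301/5126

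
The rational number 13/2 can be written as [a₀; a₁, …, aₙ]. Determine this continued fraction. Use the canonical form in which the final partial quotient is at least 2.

[6; 2]

⌊13/2⌋ = 6, remainder 1
⌊2/1⌋ = 2, remainder 0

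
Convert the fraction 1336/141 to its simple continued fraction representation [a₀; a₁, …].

[9; 2, 9, 1, 1, 3]

Run the Euclidean algorithm, recording each quotient:
1336 ÷ 141 → quotient 9, remainder 67
141 ÷ 67 → quotient 2, remainder 7
67 ÷ 7 → quotient 9, remainder 4
7 ÷ 4 → quotient 1, remainder 3
4 ÷ 3 → quotient 1, remainder 1
3 ÷ 1 → quotient 3, remainder 0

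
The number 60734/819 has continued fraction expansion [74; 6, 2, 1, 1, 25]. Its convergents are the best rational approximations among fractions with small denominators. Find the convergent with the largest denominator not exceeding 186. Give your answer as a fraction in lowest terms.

List convergents until the denominator exceeds the bound:
a_0 = 74: 74/1  (≤ bound)
a_1 = 6: 445/6  (≤ bound)
a_2 = 2: 964/13  (≤ bound)
a_3 = 1: 1409/19  (≤ bound)
a_4 = 1: 2373/32  (≤ bound)
a_5 = 25: 60734/819  (> 186, stop)

2373/32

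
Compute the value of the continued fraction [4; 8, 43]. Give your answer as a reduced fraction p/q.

Start with 43.
8 + 1/(43/1) = 8 + 1/43 = 345/43
4 + 1/(345/43) = 4 + 43/345 = 1423/345

1423/345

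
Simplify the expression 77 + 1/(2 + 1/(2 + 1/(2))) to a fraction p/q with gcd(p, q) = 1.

Start with 2.
2 + 1/(2/1) = 2 + 1/2 = 5/2
2 + 1/(5/2) = 2 + 2/5 = 12/5
77 + 1/(12/5) = 77 + 5/12 = 929/12

929/12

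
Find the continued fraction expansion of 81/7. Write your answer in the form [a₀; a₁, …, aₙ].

⌊81/7⌋ = 11, remainder 4
⌊7/4⌋ = 1, remainder 3
⌊4/3⌋ = 1, remainder 1
⌊3/1⌋ = 3, remainder 0

[11; 1, 1, 3]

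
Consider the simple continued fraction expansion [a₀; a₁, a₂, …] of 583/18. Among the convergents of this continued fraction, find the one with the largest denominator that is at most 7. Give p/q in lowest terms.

162/5

a_0 = 32: 32/1  (≤ bound)
a_1 = 2: 65/2  (≤ bound)
a_2 = 1: 97/3  (≤ bound)
a_3 = 1: 162/5  (≤ bound)
a_4 = 3: 583/18  (> 7, stop)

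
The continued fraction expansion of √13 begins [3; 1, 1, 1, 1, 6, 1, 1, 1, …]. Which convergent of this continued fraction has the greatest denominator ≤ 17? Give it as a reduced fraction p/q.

18/5

List convergents until the denominator exceeds the bound:
a_0 = 3: 3/1  (≤ bound)
a_1 = 1: 4/1  (≤ bound)
a_2 = 1: 7/2  (≤ bound)
a_3 = 1: 11/3  (≤ bound)
a_4 = 1: 18/5  (≤ bound)
a_5 = 6: 119/33  (> 17, stop)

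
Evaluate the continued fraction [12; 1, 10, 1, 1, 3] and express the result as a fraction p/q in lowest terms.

a_0 = 12: 12/1
a_1 = 1: 13/1
a_2 = 10: 142/11
a_3 = 1: 155/12
a_4 = 1: 297/23
a_5 = 3: 1046/81

1046/81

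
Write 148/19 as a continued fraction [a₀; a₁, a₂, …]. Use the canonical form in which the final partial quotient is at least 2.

⌊148/19⌋ = 7, remainder 15
⌊19/15⌋ = 1, remainder 4
⌊15/4⌋ = 3, remainder 3
⌊4/3⌋ = 1, remainder 1
⌊3/1⌋ = 3, remainder 0

[7; 1, 3, 1, 3]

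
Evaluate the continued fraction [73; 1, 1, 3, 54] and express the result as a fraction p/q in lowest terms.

Start with 54.
3 + 1/(54/1) = 3 + 1/54 = 163/54
1 + 1/(163/54) = 1 + 54/163 = 217/163
1 + 1/(217/163) = 1 + 163/217 = 380/217
73 + 1/(380/217) = 73 + 217/380 = 27957/380

27957/380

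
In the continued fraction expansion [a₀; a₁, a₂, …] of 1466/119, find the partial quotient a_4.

1

Apply division with remainder until the remainder is 0:
1466 ÷ 119 → quotient 12, remainder 38
119 ÷ 38 → quotient 3, remainder 5
38 ÷ 5 → quotient 7, remainder 3
5 ÷ 3 → quotient 1, remainder 2
3 ÷ 2 → quotient 1, remainder 1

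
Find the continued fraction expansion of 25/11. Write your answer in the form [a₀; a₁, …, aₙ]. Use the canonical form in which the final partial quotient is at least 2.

Apply division with remainder until the remainder is 0:
25 ÷ 11 → quotient 2, remainder 3
11 ÷ 3 → quotient 3, remainder 2
3 ÷ 2 → quotient 1, remainder 1
2 ÷ 1 → quotient 2, remainder 0

[2; 3, 1, 2]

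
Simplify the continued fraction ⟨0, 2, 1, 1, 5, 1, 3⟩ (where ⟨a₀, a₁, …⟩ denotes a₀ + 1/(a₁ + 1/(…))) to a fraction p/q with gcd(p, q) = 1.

Starting at the tail and folding back:
Start with 3.
1 + 1/(3/1) = 1 + 1/3 = 4/3
5 + 1/(4/3) = 5 + 3/4 = 23/4
1 + 1/(23/4) = 1 + 4/23 = 27/23
1 + 1/(27/23) = 1 + 23/27 = 50/27
2 + 1/(50/27) = 2 + 27/50 = 127/50
0 + 1/(127/50) = 0 + 50/127 = 50/127

50/127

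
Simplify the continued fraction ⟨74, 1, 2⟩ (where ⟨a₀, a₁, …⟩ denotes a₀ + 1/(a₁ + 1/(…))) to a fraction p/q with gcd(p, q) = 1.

Start with 2.
1 + 1/(2/1) = 1 + 1/2 = 3/2
74 + 1/(3/2) = 74 + 2/3 = 224/3

224/3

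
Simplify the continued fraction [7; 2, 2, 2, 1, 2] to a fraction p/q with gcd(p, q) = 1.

341/46

a_0 = 7: 7/1
a_1 = 2: 15/2
a_2 = 2: 37/5
a_3 = 2: 89/12
a_4 = 1: 126/17
a_5 = 2: 341/46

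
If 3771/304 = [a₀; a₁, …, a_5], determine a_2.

⌊3771/304⌋ = 12, remainder 123
⌊304/123⌋ = 2, remainder 58
⌊123/58⌋ = 2, remainder 7

2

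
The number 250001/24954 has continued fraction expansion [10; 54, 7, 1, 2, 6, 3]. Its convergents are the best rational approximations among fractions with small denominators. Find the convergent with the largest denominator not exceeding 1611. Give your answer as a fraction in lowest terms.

a_0 = 10: 10/1  (≤ bound)
a_1 = 54: 541/54  (≤ bound)
a_2 = 7: 3797/379  (≤ bound)
a_3 = 1: 4338/433  (≤ bound)
a_4 = 2: 12473/1245  (≤ bound)
a_5 = 6: 79176/7903  (> 1611, stop)

12473/1245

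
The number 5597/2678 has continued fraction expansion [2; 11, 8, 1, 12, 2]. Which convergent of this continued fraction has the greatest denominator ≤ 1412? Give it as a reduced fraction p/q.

2694/1289

a_0 = 2: 2/1  (≤ bound)
a_1 = 11: 23/11  (≤ bound)
a_2 = 8: 186/89  (≤ bound)
a_3 = 1: 209/100  (≤ bound)
a_4 = 12: 2694/1289  (≤ bound)
a_5 = 2: 5597/2678  (> 1412, stop)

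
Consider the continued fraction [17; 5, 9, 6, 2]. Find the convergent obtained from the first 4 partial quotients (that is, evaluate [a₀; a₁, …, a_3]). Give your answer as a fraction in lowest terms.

Start with 6.
9 + 1/(6/1) = 9 + 1/6 = 55/6
5 + 1/(55/6) = 5 + 6/55 = 281/55
17 + 1/(281/55) = 17 + 55/281 = 4832/281

4832/281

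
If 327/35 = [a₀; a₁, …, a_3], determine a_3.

⌊327/35⌋ = 9, remainder 12
⌊35/12⌋ = 2, remainder 11
⌊12/11⌋ = 1, remainder 1
⌊11/1⌋ = 11, remainder 0

11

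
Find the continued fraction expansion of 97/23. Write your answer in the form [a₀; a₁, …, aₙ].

[4; 4, 1, 1, 2]

97 ÷ 23 → quotient 4, remainder 5
23 ÷ 5 → quotient 4, remainder 3
5 ÷ 3 → quotient 1, remainder 2
3 ÷ 2 → quotient 1, remainder 1
2 ÷ 1 → quotient 2, remainder 0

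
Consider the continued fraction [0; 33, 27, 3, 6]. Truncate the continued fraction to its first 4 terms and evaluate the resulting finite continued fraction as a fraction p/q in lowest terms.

82/2709

Compute successive convergents:
a_0 = 0: 0/1
a_1 = 33: 1/33
a_2 = 27: 27/892
a_3 = 3: 82/2709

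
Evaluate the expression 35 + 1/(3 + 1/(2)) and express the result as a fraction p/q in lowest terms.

247/7

Build up convergents one term at a time:
a_0 = 35: 35/1
a_1 = 3: 106/3
a_2 = 2: 247/7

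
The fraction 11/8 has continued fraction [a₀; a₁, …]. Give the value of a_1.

2

Apply division with remainder until the remainder is 0:
11 ÷ 8 → quotient 1, remainder 3
8 ÷ 3 → quotient 2, remainder 2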